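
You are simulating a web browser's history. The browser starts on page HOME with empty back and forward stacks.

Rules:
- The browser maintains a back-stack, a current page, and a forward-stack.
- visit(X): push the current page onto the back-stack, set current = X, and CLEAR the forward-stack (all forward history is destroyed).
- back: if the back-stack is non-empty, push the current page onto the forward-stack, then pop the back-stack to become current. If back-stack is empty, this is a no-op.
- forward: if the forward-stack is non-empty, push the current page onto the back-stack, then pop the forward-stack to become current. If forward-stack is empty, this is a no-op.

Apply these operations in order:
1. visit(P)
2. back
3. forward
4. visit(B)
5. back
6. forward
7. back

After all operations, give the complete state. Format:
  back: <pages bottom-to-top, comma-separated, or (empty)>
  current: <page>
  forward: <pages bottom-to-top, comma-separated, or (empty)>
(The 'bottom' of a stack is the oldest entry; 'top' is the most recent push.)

Answer: back: HOME
current: P
forward: B

Derivation:
After 1 (visit(P)): cur=P back=1 fwd=0
After 2 (back): cur=HOME back=0 fwd=1
After 3 (forward): cur=P back=1 fwd=0
After 4 (visit(B)): cur=B back=2 fwd=0
After 5 (back): cur=P back=1 fwd=1
After 6 (forward): cur=B back=2 fwd=0
After 7 (back): cur=P back=1 fwd=1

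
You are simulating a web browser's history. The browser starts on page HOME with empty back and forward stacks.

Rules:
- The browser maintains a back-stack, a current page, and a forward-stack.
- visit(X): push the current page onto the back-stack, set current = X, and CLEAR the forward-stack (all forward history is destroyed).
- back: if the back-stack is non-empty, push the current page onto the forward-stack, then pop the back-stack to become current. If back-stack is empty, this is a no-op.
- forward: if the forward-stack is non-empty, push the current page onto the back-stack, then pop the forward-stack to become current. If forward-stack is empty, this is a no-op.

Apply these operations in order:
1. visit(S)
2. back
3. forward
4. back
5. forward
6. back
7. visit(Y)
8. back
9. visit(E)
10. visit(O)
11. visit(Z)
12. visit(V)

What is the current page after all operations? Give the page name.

After 1 (visit(S)): cur=S back=1 fwd=0
After 2 (back): cur=HOME back=0 fwd=1
After 3 (forward): cur=S back=1 fwd=0
After 4 (back): cur=HOME back=0 fwd=1
After 5 (forward): cur=S back=1 fwd=0
After 6 (back): cur=HOME back=0 fwd=1
After 7 (visit(Y)): cur=Y back=1 fwd=0
After 8 (back): cur=HOME back=0 fwd=1
After 9 (visit(E)): cur=E back=1 fwd=0
After 10 (visit(O)): cur=O back=2 fwd=0
After 11 (visit(Z)): cur=Z back=3 fwd=0
After 12 (visit(V)): cur=V back=4 fwd=0

Answer: V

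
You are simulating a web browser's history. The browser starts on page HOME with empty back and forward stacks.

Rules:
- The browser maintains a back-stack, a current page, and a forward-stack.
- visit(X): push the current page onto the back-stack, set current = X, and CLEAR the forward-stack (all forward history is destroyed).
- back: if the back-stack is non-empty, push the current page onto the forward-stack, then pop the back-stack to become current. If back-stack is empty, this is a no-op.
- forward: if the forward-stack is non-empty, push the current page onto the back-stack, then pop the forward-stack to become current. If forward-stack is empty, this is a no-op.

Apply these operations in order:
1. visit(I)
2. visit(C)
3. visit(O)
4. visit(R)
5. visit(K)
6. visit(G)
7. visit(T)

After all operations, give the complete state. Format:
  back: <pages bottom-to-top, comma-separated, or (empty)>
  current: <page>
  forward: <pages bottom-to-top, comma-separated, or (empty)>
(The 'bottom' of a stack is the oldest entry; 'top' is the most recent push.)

After 1 (visit(I)): cur=I back=1 fwd=0
After 2 (visit(C)): cur=C back=2 fwd=0
After 3 (visit(O)): cur=O back=3 fwd=0
After 4 (visit(R)): cur=R back=4 fwd=0
After 5 (visit(K)): cur=K back=5 fwd=0
After 6 (visit(G)): cur=G back=6 fwd=0
After 7 (visit(T)): cur=T back=7 fwd=0

Answer: back: HOME,I,C,O,R,K,G
current: T
forward: (empty)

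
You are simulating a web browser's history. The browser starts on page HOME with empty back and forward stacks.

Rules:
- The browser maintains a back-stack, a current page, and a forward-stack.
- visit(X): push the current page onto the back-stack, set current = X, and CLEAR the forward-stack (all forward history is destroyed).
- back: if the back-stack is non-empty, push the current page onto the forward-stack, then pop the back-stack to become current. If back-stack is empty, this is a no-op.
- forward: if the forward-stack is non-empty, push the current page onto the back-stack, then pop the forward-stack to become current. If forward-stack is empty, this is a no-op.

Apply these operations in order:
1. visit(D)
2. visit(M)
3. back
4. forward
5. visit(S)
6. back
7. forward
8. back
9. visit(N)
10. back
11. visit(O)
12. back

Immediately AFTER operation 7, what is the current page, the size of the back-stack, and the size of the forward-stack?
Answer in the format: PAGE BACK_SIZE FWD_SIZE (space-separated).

After 1 (visit(D)): cur=D back=1 fwd=0
After 2 (visit(M)): cur=M back=2 fwd=0
After 3 (back): cur=D back=1 fwd=1
After 4 (forward): cur=M back=2 fwd=0
After 5 (visit(S)): cur=S back=3 fwd=0
After 6 (back): cur=M back=2 fwd=1
After 7 (forward): cur=S back=3 fwd=0

S 3 0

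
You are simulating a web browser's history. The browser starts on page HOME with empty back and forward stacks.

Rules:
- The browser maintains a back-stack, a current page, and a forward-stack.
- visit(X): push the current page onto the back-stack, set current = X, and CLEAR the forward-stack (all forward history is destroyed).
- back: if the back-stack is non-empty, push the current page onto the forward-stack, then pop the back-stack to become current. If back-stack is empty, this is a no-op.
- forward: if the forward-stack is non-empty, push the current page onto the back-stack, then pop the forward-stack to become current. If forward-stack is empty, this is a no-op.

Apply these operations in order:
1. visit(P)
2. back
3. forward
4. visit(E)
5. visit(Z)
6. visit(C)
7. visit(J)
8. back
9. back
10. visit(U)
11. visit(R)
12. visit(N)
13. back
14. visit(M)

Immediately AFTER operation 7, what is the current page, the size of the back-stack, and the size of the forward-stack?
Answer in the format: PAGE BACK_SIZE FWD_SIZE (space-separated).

After 1 (visit(P)): cur=P back=1 fwd=0
After 2 (back): cur=HOME back=0 fwd=1
After 3 (forward): cur=P back=1 fwd=0
After 4 (visit(E)): cur=E back=2 fwd=0
After 5 (visit(Z)): cur=Z back=3 fwd=0
After 6 (visit(C)): cur=C back=4 fwd=0
After 7 (visit(J)): cur=J back=5 fwd=0

J 5 0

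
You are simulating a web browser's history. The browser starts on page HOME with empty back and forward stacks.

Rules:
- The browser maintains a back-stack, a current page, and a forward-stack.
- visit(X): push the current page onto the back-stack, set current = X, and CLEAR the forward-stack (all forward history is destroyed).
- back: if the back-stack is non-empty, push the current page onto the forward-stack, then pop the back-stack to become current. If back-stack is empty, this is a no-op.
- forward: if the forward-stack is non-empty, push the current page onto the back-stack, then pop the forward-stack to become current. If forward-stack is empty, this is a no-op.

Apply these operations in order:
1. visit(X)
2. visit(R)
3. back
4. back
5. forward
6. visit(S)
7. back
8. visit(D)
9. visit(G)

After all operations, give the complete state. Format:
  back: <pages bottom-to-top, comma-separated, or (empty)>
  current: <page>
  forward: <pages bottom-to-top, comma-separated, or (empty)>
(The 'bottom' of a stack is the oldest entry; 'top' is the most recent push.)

Answer: back: HOME,X,D
current: G
forward: (empty)

Derivation:
After 1 (visit(X)): cur=X back=1 fwd=0
After 2 (visit(R)): cur=R back=2 fwd=0
After 3 (back): cur=X back=1 fwd=1
After 4 (back): cur=HOME back=0 fwd=2
After 5 (forward): cur=X back=1 fwd=1
After 6 (visit(S)): cur=S back=2 fwd=0
After 7 (back): cur=X back=1 fwd=1
After 8 (visit(D)): cur=D back=2 fwd=0
After 9 (visit(G)): cur=G back=3 fwd=0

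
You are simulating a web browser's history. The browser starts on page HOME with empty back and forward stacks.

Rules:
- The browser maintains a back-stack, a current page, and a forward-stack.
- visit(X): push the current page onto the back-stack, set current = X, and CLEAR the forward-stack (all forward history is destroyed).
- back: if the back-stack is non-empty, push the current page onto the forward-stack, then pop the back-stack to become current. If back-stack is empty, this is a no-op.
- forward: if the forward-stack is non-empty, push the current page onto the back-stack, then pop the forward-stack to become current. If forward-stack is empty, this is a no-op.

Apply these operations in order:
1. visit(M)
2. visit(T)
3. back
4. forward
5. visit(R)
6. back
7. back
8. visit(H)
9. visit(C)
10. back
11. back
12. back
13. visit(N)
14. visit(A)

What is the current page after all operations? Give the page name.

Answer: A

Derivation:
After 1 (visit(M)): cur=M back=1 fwd=0
After 2 (visit(T)): cur=T back=2 fwd=0
After 3 (back): cur=M back=1 fwd=1
After 4 (forward): cur=T back=2 fwd=0
After 5 (visit(R)): cur=R back=3 fwd=0
After 6 (back): cur=T back=2 fwd=1
After 7 (back): cur=M back=1 fwd=2
After 8 (visit(H)): cur=H back=2 fwd=0
After 9 (visit(C)): cur=C back=3 fwd=0
After 10 (back): cur=H back=2 fwd=1
After 11 (back): cur=M back=1 fwd=2
After 12 (back): cur=HOME back=0 fwd=3
After 13 (visit(N)): cur=N back=1 fwd=0
After 14 (visit(A)): cur=A back=2 fwd=0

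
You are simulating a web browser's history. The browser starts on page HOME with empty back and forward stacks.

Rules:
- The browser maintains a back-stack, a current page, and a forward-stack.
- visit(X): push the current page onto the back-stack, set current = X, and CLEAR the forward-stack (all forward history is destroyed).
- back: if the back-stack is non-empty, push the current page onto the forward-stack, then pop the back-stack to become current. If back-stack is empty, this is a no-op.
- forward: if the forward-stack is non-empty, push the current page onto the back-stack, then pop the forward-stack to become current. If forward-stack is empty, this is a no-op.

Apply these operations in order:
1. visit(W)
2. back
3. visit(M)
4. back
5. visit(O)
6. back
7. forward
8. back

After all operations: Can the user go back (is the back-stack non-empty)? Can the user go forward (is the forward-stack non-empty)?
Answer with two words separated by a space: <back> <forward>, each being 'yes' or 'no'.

Answer: no yes

Derivation:
After 1 (visit(W)): cur=W back=1 fwd=0
After 2 (back): cur=HOME back=0 fwd=1
After 3 (visit(M)): cur=M back=1 fwd=0
After 4 (back): cur=HOME back=0 fwd=1
After 5 (visit(O)): cur=O back=1 fwd=0
After 6 (back): cur=HOME back=0 fwd=1
After 7 (forward): cur=O back=1 fwd=0
After 8 (back): cur=HOME back=0 fwd=1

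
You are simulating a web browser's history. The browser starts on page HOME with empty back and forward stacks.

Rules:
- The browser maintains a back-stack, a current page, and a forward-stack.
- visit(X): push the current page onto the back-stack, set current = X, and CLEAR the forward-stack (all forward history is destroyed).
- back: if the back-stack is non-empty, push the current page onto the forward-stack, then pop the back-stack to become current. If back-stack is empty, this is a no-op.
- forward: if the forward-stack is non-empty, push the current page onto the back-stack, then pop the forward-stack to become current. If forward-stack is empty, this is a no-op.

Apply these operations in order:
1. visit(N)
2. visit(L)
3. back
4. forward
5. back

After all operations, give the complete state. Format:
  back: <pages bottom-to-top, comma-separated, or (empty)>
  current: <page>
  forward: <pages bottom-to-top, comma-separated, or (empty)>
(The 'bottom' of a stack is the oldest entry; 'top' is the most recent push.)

Answer: back: HOME
current: N
forward: L

Derivation:
After 1 (visit(N)): cur=N back=1 fwd=0
After 2 (visit(L)): cur=L back=2 fwd=0
After 3 (back): cur=N back=1 fwd=1
After 4 (forward): cur=L back=2 fwd=0
After 5 (back): cur=N back=1 fwd=1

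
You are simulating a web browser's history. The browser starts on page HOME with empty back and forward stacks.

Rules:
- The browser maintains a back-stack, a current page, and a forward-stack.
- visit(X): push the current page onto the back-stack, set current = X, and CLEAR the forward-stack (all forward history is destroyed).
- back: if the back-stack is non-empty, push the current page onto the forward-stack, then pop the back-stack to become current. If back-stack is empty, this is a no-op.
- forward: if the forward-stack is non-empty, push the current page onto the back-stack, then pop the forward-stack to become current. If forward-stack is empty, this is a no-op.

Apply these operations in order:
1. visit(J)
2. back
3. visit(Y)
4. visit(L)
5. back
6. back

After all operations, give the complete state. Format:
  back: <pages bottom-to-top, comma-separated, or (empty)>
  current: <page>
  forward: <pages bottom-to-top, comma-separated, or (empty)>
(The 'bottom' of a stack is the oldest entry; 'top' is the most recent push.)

After 1 (visit(J)): cur=J back=1 fwd=0
After 2 (back): cur=HOME back=0 fwd=1
After 3 (visit(Y)): cur=Y back=1 fwd=0
After 4 (visit(L)): cur=L back=2 fwd=0
After 5 (back): cur=Y back=1 fwd=1
After 6 (back): cur=HOME back=0 fwd=2

Answer: back: (empty)
current: HOME
forward: L,Y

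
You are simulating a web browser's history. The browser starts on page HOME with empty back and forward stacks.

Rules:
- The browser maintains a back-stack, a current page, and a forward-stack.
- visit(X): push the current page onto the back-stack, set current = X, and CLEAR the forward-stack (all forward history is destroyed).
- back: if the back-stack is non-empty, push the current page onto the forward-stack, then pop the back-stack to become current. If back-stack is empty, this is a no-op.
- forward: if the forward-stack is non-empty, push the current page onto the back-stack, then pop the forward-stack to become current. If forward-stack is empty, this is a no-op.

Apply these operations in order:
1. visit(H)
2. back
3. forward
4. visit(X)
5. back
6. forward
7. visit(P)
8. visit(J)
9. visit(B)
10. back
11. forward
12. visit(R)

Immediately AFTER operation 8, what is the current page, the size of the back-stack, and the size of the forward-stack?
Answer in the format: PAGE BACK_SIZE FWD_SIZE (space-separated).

After 1 (visit(H)): cur=H back=1 fwd=0
After 2 (back): cur=HOME back=0 fwd=1
After 3 (forward): cur=H back=1 fwd=0
After 4 (visit(X)): cur=X back=2 fwd=0
After 5 (back): cur=H back=1 fwd=1
After 6 (forward): cur=X back=2 fwd=0
After 7 (visit(P)): cur=P back=3 fwd=0
After 8 (visit(J)): cur=J back=4 fwd=0

J 4 0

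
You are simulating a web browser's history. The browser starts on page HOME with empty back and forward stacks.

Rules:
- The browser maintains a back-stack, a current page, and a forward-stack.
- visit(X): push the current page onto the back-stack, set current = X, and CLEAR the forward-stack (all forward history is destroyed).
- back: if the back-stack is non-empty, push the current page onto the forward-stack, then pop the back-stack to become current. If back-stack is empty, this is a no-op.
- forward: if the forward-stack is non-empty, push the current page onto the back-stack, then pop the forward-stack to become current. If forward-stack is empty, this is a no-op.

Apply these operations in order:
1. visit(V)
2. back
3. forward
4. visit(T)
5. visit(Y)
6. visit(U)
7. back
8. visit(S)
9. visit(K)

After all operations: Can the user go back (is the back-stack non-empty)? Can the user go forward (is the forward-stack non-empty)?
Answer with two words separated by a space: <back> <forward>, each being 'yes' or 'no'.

After 1 (visit(V)): cur=V back=1 fwd=0
After 2 (back): cur=HOME back=0 fwd=1
After 3 (forward): cur=V back=1 fwd=0
After 4 (visit(T)): cur=T back=2 fwd=0
After 5 (visit(Y)): cur=Y back=3 fwd=0
After 6 (visit(U)): cur=U back=4 fwd=0
After 7 (back): cur=Y back=3 fwd=1
After 8 (visit(S)): cur=S back=4 fwd=0
After 9 (visit(K)): cur=K back=5 fwd=0

Answer: yes no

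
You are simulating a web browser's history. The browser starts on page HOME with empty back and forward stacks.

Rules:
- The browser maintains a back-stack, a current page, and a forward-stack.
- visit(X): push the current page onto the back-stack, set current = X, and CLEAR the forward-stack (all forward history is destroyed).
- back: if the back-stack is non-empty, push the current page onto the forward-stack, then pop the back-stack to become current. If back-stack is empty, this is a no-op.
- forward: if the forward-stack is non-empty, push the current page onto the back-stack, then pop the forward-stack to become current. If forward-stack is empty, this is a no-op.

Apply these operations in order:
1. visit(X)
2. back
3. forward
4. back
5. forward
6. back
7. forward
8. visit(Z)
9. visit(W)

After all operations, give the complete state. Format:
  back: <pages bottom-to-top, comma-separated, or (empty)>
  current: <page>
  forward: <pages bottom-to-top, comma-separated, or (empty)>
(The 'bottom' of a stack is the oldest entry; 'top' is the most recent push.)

After 1 (visit(X)): cur=X back=1 fwd=0
After 2 (back): cur=HOME back=0 fwd=1
After 3 (forward): cur=X back=1 fwd=0
After 4 (back): cur=HOME back=0 fwd=1
After 5 (forward): cur=X back=1 fwd=0
After 6 (back): cur=HOME back=0 fwd=1
After 7 (forward): cur=X back=1 fwd=0
After 8 (visit(Z)): cur=Z back=2 fwd=0
After 9 (visit(W)): cur=W back=3 fwd=0

Answer: back: HOME,X,Z
current: W
forward: (empty)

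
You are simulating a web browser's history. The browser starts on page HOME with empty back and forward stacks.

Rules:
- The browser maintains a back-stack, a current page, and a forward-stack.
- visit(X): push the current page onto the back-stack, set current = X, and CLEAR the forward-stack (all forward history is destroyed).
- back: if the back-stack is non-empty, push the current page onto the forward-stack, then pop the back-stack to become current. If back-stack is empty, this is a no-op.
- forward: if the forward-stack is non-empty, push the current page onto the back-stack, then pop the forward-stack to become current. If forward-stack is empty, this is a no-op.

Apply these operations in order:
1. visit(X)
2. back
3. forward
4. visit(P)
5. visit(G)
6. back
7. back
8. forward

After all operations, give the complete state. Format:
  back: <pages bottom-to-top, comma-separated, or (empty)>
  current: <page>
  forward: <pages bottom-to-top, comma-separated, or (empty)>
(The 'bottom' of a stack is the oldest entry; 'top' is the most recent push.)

After 1 (visit(X)): cur=X back=1 fwd=0
After 2 (back): cur=HOME back=0 fwd=1
After 3 (forward): cur=X back=1 fwd=0
After 4 (visit(P)): cur=P back=2 fwd=0
After 5 (visit(G)): cur=G back=3 fwd=0
After 6 (back): cur=P back=2 fwd=1
After 7 (back): cur=X back=1 fwd=2
After 8 (forward): cur=P back=2 fwd=1

Answer: back: HOME,X
current: P
forward: G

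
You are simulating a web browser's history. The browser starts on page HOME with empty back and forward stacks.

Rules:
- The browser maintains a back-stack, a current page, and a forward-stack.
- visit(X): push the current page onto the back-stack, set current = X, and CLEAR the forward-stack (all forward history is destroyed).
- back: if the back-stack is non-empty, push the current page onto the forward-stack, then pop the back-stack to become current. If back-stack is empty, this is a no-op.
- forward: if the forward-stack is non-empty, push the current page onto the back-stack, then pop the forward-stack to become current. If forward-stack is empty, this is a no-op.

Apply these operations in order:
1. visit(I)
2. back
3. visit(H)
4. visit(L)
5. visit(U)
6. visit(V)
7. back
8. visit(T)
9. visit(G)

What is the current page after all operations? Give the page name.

After 1 (visit(I)): cur=I back=1 fwd=0
After 2 (back): cur=HOME back=0 fwd=1
After 3 (visit(H)): cur=H back=1 fwd=0
After 4 (visit(L)): cur=L back=2 fwd=0
After 5 (visit(U)): cur=U back=3 fwd=0
After 6 (visit(V)): cur=V back=4 fwd=0
After 7 (back): cur=U back=3 fwd=1
After 8 (visit(T)): cur=T back=4 fwd=0
After 9 (visit(G)): cur=G back=5 fwd=0

Answer: G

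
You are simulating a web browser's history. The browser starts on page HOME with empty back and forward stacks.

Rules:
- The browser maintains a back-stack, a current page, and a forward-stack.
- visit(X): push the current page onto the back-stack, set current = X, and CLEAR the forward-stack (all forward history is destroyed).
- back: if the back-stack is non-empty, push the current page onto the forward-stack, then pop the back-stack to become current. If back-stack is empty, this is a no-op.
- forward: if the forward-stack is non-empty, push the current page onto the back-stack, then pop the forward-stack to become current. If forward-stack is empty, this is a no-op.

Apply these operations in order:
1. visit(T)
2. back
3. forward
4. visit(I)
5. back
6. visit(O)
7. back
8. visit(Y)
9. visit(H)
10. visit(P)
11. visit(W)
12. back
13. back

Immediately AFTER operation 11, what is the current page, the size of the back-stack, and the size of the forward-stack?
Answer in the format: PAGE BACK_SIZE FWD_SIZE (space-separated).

After 1 (visit(T)): cur=T back=1 fwd=0
After 2 (back): cur=HOME back=0 fwd=1
After 3 (forward): cur=T back=1 fwd=0
After 4 (visit(I)): cur=I back=2 fwd=0
After 5 (back): cur=T back=1 fwd=1
After 6 (visit(O)): cur=O back=2 fwd=0
After 7 (back): cur=T back=1 fwd=1
After 8 (visit(Y)): cur=Y back=2 fwd=0
After 9 (visit(H)): cur=H back=3 fwd=0
After 10 (visit(P)): cur=P back=4 fwd=0
After 11 (visit(W)): cur=W back=5 fwd=0

W 5 0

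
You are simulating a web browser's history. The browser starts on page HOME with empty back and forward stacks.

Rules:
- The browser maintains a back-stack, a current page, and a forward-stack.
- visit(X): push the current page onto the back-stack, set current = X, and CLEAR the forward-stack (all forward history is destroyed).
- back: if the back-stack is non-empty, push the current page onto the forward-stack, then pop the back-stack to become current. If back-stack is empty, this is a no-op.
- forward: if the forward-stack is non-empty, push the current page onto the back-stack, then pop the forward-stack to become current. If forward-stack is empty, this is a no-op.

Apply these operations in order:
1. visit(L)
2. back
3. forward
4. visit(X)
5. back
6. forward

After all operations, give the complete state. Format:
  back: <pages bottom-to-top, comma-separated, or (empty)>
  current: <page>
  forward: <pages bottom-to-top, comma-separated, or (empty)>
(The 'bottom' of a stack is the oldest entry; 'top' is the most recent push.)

Answer: back: HOME,L
current: X
forward: (empty)

Derivation:
After 1 (visit(L)): cur=L back=1 fwd=0
After 2 (back): cur=HOME back=0 fwd=1
After 3 (forward): cur=L back=1 fwd=0
After 4 (visit(X)): cur=X back=2 fwd=0
After 5 (back): cur=L back=1 fwd=1
After 6 (forward): cur=X back=2 fwd=0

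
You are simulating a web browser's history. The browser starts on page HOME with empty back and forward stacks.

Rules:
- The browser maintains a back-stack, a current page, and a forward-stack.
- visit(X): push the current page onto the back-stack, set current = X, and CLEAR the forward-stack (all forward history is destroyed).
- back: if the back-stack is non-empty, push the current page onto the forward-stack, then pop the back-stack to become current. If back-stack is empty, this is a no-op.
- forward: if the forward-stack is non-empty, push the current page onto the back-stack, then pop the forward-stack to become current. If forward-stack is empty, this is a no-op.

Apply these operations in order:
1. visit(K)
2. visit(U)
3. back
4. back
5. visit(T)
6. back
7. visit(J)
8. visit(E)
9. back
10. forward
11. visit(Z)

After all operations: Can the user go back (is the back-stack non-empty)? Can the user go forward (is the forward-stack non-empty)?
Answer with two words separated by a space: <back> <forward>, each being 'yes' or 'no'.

Answer: yes no

Derivation:
After 1 (visit(K)): cur=K back=1 fwd=0
After 2 (visit(U)): cur=U back=2 fwd=0
After 3 (back): cur=K back=1 fwd=1
After 4 (back): cur=HOME back=0 fwd=2
After 5 (visit(T)): cur=T back=1 fwd=0
After 6 (back): cur=HOME back=0 fwd=1
After 7 (visit(J)): cur=J back=1 fwd=0
After 8 (visit(E)): cur=E back=2 fwd=0
After 9 (back): cur=J back=1 fwd=1
After 10 (forward): cur=E back=2 fwd=0
After 11 (visit(Z)): cur=Z back=3 fwd=0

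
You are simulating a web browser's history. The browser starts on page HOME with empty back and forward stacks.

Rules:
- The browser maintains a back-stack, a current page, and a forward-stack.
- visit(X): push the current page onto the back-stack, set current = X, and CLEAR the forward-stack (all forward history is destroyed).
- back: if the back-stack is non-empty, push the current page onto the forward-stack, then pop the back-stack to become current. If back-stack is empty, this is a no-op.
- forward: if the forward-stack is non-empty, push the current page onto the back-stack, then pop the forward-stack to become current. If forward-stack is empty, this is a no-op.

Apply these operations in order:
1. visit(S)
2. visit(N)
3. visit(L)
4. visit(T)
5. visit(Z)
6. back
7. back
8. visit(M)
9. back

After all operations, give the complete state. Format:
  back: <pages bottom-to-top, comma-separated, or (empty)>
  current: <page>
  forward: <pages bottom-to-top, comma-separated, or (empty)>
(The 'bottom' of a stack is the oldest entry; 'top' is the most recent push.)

After 1 (visit(S)): cur=S back=1 fwd=0
After 2 (visit(N)): cur=N back=2 fwd=0
After 3 (visit(L)): cur=L back=3 fwd=0
After 4 (visit(T)): cur=T back=4 fwd=0
After 5 (visit(Z)): cur=Z back=5 fwd=0
After 6 (back): cur=T back=4 fwd=1
After 7 (back): cur=L back=3 fwd=2
After 8 (visit(M)): cur=M back=4 fwd=0
After 9 (back): cur=L back=3 fwd=1

Answer: back: HOME,S,N
current: L
forward: M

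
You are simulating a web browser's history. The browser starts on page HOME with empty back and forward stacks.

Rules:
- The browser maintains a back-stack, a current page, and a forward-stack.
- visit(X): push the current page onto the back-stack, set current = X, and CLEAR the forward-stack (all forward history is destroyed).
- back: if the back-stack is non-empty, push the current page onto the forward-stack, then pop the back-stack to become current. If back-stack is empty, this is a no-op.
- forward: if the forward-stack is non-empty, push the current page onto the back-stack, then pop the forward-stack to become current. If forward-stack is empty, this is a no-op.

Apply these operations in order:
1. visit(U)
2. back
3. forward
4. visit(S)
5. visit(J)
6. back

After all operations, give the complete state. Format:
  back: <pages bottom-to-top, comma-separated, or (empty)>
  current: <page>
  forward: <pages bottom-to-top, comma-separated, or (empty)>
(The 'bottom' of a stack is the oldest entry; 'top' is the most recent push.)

After 1 (visit(U)): cur=U back=1 fwd=0
After 2 (back): cur=HOME back=0 fwd=1
After 3 (forward): cur=U back=1 fwd=0
After 4 (visit(S)): cur=S back=2 fwd=0
After 5 (visit(J)): cur=J back=3 fwd=0
After 6 (back): cur=S back=2 fwd=1

Answer: back: HOME,U
current: S
forward: J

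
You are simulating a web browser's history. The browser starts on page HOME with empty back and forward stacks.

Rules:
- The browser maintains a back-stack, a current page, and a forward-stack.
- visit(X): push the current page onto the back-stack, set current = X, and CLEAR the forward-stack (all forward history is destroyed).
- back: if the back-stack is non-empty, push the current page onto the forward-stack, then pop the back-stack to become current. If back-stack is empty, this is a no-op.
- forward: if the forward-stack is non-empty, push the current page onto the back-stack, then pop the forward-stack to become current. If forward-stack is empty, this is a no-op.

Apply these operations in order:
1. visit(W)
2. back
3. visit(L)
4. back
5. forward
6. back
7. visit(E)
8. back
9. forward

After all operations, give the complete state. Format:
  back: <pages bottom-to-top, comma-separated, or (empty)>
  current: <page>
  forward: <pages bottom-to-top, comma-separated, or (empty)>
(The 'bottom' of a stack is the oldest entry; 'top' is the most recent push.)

After 1 (visit(W)): cur=W back=1 fwd=0
After 2 (back): cur=HOME back=0 fwd=1
After 3 (visit(L)): cur=L back=1 fwd=0
After 4 (back): cur=HOME back=0 fwd=1
After 5 (forward): cur=L back=1 fwd=0
After 6 (back): cur=HOME back=0 fwd=1
After 7 (visit(E)): cur=E back=1 fwd=0
After 8 (back): cur=HOME back=0 fwd=1
After 9 (forward): cur=E back=1 fwd=0

Answer: back: HOME
current: E
forward: (empty)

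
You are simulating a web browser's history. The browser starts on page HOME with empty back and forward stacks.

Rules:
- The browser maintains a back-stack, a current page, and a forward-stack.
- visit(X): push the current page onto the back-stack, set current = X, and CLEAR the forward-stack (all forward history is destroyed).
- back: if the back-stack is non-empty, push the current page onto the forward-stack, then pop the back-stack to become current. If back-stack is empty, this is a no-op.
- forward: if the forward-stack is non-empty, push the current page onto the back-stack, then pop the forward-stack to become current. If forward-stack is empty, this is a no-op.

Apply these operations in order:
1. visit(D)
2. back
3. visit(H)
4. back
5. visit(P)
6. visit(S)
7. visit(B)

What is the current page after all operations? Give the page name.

After 1 (visit(D)): cur=D back=1 fwd=0
After 2 (back): cur=HOME back=0 fwd=1
After 3 (visit(H)): cur=H back=1 fwd=0
After 4 (back): cur=HOME back=0 fwd=1
After 5 (visit(P)): cur=P back=1 fwd=0
After 6 (visit(S)): cur=S back=2 fwd=0
After 7 (visit(B)): cur=B back=3 fwd=0

Answer: B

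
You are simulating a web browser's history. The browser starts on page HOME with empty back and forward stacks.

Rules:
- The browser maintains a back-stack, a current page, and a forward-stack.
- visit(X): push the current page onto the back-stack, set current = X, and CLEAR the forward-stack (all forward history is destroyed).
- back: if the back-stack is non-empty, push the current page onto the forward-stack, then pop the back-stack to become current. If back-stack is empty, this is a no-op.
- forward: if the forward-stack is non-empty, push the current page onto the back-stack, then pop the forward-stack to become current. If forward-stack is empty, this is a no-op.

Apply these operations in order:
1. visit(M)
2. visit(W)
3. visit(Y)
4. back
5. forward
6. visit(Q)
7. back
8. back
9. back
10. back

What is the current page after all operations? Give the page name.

After 1 (visit(M)): cur=M back=1 fwd=0
After 2 (visit(W)): cur=W back=2 fwd=0
After 3 (visit(Y)): cur=Y back=3 fwd=0
After 4 (back): cur=W back=2 fwd=1
After 5 (forward): cur=Y back=3 fwd=0
After 6 (visit(Q)): cur=Q back=4 fwd=0
After 7 (back): cur=Y back=3 fwd=1
After 8 (back): cur=W back=2 fwd=2
After 9 (back): cur=M back=1 fwd=3
After 10 (back): cur=HOME back=0 fwd=4

Answer: HOME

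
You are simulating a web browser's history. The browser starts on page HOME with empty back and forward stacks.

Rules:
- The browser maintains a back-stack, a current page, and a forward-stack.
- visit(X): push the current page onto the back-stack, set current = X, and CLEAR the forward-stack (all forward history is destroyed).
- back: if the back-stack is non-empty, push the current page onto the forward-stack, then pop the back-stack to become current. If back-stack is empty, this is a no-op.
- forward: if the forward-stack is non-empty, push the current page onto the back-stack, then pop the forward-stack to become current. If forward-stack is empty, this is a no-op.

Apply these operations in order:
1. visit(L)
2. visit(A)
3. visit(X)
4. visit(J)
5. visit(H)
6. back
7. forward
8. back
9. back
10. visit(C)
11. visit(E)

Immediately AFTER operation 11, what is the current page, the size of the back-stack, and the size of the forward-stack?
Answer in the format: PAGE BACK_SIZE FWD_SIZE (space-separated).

After 1 (visit(L)): cur=L back=1 fwd=0
After 2 (visit(A)): cur=A back=2 fwd=0
After 3 (visit(X)): cur=X back=3 fwd=0
After 4 (visit(J)): cur=J back=4 fwd=0
After 5 (visit(H)): cur=H back=5 fwd=0
After 6 (back): cur=J back=4 fwd=1
After 7 (forward): cur=H back=5 fwd=0
After 8 (back): cur=J back=4 fwd=1
After 9 (back): cur=X back=3 fwd=2
After 10 (visit(C)): cur=C back=4 fwd=0
After 11 (visit(E)): cur=E back=5 fwd=0

E 5 0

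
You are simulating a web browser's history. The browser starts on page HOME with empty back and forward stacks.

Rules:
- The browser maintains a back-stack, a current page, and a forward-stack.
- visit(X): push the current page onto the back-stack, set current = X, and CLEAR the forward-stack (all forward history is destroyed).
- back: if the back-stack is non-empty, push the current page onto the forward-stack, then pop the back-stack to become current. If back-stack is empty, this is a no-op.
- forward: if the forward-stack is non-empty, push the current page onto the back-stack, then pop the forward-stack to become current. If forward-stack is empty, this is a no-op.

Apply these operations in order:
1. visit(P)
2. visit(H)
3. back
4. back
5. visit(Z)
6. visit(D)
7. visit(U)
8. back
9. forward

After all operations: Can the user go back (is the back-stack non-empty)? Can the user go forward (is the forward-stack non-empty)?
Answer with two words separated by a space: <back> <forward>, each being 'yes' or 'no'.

Answer: yes no

Derivation:
After 1 (visit(P)): cur=P back=1 fwd=0
After 2 (visit(H)): cur=H back=2 fwd=0
After 3 (back): cur=P back=1 fwd=1
After 4 (back): cur=HOME back=0 fwd=2
After 5 (visit(Z)): cur=Z back=1 fwd=0
After 6 (visit(D)): cur=D back=2 fwd=0
After 7 (visit(U)): cur=U back=3 fwd=0
After 8 (back): cur=D back=2 fwd=1
After 9 (forward): cur=U back=3 fwd=0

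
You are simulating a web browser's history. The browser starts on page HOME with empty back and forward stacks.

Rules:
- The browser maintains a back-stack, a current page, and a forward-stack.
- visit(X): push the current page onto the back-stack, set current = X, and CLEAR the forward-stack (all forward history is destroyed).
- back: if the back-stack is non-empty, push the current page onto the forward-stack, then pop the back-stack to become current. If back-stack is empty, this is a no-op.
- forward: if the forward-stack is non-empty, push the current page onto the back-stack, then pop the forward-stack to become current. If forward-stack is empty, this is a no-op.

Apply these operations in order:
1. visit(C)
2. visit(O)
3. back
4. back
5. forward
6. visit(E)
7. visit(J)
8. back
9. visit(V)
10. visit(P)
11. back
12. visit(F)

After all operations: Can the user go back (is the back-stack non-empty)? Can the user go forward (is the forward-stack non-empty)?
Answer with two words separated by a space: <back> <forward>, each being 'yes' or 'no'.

Answer: yes no

Derivation:
After 1 (visit(C)): cur=C back=1 fwd=0
After 2 (visit(O)): cur=O back=2 fwd=0
After 3 (back): cur=C back=1 fwd=1
After 4 (back): cur=HOME back=0 fwd=2
After 5 (forward): cur=C back=1 fwd=1
After 6 (visit(E)): cur=E back=2 fwd=0
After 7 (visit(J)): cur=J back=3 fwd=0
After 8 (back): cur=E back=2 fwd=1
After 9 (visit(V)): cur=V back=3 fwd=0
After 10 (visit(P)): cur=P back=4 fwd=0
After 11 (back): cur=V back=3 fwd=1
After 12 (visit(F)): cur=F back=4 fwd=0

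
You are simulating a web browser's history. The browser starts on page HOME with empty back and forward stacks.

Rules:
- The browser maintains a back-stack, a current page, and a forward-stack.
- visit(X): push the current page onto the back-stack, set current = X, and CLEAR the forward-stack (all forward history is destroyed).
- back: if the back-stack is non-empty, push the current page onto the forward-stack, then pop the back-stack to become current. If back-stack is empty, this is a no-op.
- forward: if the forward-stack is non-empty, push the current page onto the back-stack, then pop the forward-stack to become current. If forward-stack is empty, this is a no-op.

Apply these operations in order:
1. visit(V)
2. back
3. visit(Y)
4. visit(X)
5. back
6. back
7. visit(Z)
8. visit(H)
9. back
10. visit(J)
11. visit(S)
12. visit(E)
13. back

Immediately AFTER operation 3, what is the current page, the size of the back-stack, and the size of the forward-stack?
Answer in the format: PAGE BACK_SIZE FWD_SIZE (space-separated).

After 1 (visit(V)): cur=V back=1 fwd=0
After 2 (back): cur=HOME back=0 fwd=1
After 3 (visit(Y)): cur=Y back=1 fwd=0

Y 1 0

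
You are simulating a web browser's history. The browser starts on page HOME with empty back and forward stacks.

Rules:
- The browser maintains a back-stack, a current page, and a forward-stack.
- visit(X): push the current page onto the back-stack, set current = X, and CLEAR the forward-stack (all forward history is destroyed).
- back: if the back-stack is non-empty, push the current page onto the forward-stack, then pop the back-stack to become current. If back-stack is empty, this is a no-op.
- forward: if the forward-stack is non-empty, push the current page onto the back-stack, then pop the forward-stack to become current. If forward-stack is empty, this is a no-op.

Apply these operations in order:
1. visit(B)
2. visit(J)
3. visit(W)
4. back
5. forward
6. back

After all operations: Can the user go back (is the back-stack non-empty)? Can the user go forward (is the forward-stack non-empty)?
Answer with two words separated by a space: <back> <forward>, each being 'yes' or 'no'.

After 1 (visit(B)): cur=B back=1 fwd=0
After 2 (visit(J)): cur=J back=2 fwd=0
After 3 (visit(W)): cur=W back=3 fwd=0
After 4 (back): cur=J back=2 fwd=1
After 5 (forward): cur=W back=3 fwd=0
After 6 (back): cur=J back=2 fwd=1

Answer: yes yes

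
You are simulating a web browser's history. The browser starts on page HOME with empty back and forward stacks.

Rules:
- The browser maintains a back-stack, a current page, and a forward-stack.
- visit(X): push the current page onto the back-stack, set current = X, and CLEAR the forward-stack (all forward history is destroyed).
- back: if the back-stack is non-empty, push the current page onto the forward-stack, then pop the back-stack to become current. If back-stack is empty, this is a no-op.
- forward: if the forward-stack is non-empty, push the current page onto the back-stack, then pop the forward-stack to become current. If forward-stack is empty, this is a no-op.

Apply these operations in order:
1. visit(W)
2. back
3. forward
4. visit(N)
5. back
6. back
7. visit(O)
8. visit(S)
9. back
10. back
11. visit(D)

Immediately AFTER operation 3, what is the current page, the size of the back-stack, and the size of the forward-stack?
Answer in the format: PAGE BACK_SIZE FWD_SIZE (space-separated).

After 1 (visit(W)): cur=W back=1 fwd=0
After 2 (back): cur=HOME back=0 fwd=1
After 3 (forward): cur=W back=1 fwd=0

W 1 0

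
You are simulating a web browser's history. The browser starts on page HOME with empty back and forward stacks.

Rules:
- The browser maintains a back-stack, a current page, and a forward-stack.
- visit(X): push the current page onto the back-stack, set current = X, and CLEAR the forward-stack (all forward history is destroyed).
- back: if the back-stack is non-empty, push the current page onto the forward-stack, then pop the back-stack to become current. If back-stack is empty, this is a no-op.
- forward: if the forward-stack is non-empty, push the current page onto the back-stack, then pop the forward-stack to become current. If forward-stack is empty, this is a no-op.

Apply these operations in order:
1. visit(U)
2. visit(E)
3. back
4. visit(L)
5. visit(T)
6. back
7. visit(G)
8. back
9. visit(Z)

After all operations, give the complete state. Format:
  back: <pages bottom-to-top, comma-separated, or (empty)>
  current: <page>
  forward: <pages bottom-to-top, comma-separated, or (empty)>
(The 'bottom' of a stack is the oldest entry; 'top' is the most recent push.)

Answer: back: HOME,U,L
current: Z
forward: (empty)

Derivation:
After 1 (visit(U)): cur=U back=1 fwd=0
After 2 (visit(E)): cur=E back=2 fwd=0
After 3 (back): cur=U back=1 fwd=1
After 4 (visit(L)): cur=L back=2 fwd=0
After 5 (visit(T)): cur=T back=3 fwd=0
After 6 (back): cur=L back=2 fwd=1
After 7 (visit(G)): cur=G back=3 fwd=0
After 8 (back): cur=L back=2 fwd=1
After 9 (visit(Z)): cur=Z back=3 fwd=0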